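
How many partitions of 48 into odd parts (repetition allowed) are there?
p_odd(48) = 2910

Enumerate partitions using only odd parts via the recurrence o(n, m) = o(n, m−2) + o(n−m, m) over odd m, starting from the largest odd part ≤ n. This gives p_odd(48) = 2910. (Euler's theorem: equals the count of distinct-part partitions.)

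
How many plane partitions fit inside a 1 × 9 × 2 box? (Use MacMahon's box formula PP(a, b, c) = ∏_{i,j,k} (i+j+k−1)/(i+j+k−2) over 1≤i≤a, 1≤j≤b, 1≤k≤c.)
PP(1, 9, 2) = 55

Evaluate the triple product over i = 1..1, j = 1..9, k = 1..2. The factors are (2/1) · (3/2) · (3/2) · (4/3) · (4/3) · (5/4) · (5/4) · (6/5) · … (18 factors total). The numerators and denominators telescope so the product is an integer; carrying out the multiplication exactly gives PP(1, 9, 2) = 55.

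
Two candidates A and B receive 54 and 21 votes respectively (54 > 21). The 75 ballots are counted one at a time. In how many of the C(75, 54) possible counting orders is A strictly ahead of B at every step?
Strict-lead orderings = 925555503026503448

Total orderings of the 75 votes with 54 for A: C(75, 54) = 2103535234151144200. By the Bertrand ballot formula (Cycle Lemma / reflection principle), the number of orderings in which A is strictly ahead of B throughout is (p − q)/(p + q) · C(p + q, p) = (54 − 21)/(54 + 21) · 2103535234151144200 = 925555503026503448.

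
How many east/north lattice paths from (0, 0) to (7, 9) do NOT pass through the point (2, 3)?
Number of paths = 6820

Total paths from (0, 0) to (7, 9): C(16, 7) = 11440. Paths through (2, 3): (paths (0, 0) → (2, 3)) × (paths (2, 3) → (7, 9)) = C(5, 2) · C(11, 5) = 10 · 462 = 4620. Avoidance count = 11440 − 4620 = 6820.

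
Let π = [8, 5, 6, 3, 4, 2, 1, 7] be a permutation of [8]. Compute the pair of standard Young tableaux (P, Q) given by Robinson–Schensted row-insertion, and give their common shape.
P = [1, 4, 7] / [2, 6] / [3] / [5] / [8];  Q = [1, 3, 8] / [2, 5] / [4] / [6] / [7];  common shape = (3, 2, 1, 1, 1)

Row-insert the values π_1, π_2, … into P one at a time, bumping the leftmost entry strictly greater than the inserted value down to the next row. The recording tableau Q records, in position (i, j), the step at which that cell was added to P.
  Insert 8 (step 1): P = [8];  Q = [1]
  Insert 5 (step 2): P = [5] / [8];  Q = [1] / [2]
  Insert 6 (step 3): P = [5, 6] / [8];  Q = [1, 3] / [2]
  Insert 3 (step 4): P = [3, 6] / [5] / [8];  Q = [1, 3] / [2] / [4]
  Insert 4 (step 5): P = [3, 4] / [5, 6] / [8];  Q = [1, 3] / [2, 5] / [4]
  Insert 2 (step 6): P = [2, 4] / [3, 6] / [5] / [8];  Q = [1, 3] / [2, 5] / [4] / [6]
  Insert 1 (step 7): P = [1, 4] / [2, 6] / [3] / [5] / [8];  Q = [1, 3] / [2, 5] / [4] / [6] / [7]
  Insert 7 (step 8): P = [1, 4, 7] / [2, 6] / [3] / [5] / [8];  Q = [1, 3, 8] / [2, 5] / [4] / [6] / [7]
Final shape: (3, 2, 1, 1, 1).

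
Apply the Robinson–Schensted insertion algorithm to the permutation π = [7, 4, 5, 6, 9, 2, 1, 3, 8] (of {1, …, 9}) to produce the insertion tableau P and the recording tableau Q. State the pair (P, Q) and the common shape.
P = [1, 3, 6, 8] / [2, 5, 9] / [4] / [7];  Q = [1, 3, 4, 5] / [2, 8, 9] / [6] / [7];  common shape = (4, 3, 1, 1)

Row-insert the values π_1, π_2, … into P one at a time, bumping the leftmost entry strictly greater than the inserted value down to the next row. The recording tableau Q records, in position (i, j), the step at which that cell was added to P.
  Insert 7 (step 1): P = [7];  Q = [1]
  Insert 4 (step 2): P = [4] / [7];  Q = [1] / [2]
  Insert 5 (step 3): P = [4, 5] / [7];  Q = [1, 3] / [2]
  Insert 6 (step 4): P = [4, 5, 6] / [7];  Q = [1, 3, 4] / [2]
  Insert 9 (step 5): P = [4, 5, 6, 9] / [7];  Q = [1, 3, 4, 5] / [2]
  Insert 2 (step 6): P = [2, 5, 6, 9] / [4] / [7];  Q = [1, 3, 4, 5] / [2] / [6]
  Insert 1 (step 7): P = [1, 5, 6, 9] / [2] / [4] / [7];  Q = [1, 3, 4, 5] / [2] / [6] / [7]
  Insert 3 (step 8): P = [1, 3, 6, 9] / [2, 5] / [4] / [7];  Q = [1, 3, 4, 5] / [2, 8] / [6] / [7]
  Insert 8 (step 9): P = [1, 3, 6, 8] / [2, 5, 9] / [4] / [7];  Q = [1, 3, 4, 5] / [2, 8, 9] / [6] / [7]
Final shape: (4, 3, 1, 1).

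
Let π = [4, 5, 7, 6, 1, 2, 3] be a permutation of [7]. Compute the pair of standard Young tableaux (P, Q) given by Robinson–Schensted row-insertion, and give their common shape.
P = [1, 2, 3] / [4, 5, 6] / [7];  Q = [1, 2, 3] / [4, 6, 7] / [5];  common shape = (3, 3, 1)

Row-insert the values π_1, π_2, … into P one at a time, bumping the leftmost entry strictly greater than the inserted value down to the next row. The recording tableau Q records, in position (i, j), the step at which that cell was added to P.
  Insert 4 (step 1): P = [4];  Q = [1]
  Insert 5 (step 2): P = [4, 5];  Q = [1, 2]
  Insert 7 (step 3): P = [4, 5, 7];  Q = [1, 2, 3]
  Insert 6 (step 4): P = [4, 5, 6] / [7];  Q = [1, 2, 3] / [4]
  Insert 1 (step 5): P = [1, 5, 6] / [4] / [7];  Q = [1, 2, 3] / [4] / [5]
  Insert 2 (step 6): P = [1, 2, 6] / [4, 5] / [7];  Q = [1, 2, 3] / [4, 6] / [5]
  Insert 3 (step 7): P = [1, 2, 3] / [4, 5, 6] / [7];  Q = [1, 2, 3] / [4, 6, 7] / [5]
Final shape: (3, 3, 1).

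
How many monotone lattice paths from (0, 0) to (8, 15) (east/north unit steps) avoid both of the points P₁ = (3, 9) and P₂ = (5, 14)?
Number of paths = 360642

Inclusion–exclusion. Total paths: C(23, 8) = 490314. Through P₁: C(12, 3)·C(11, 5) = 101640. Through P₂: C(19, 5)·C(4, 3) = 46512. Since P₁ is strictly southwest of P₂, a monotone path through both must visit P₁ then P₂; paths through both = C(12, 3)·C(7, 2)·C(4, 3) = 18480. Avoid both = 490314 − 101640 − 46512 + 18480 = 360642.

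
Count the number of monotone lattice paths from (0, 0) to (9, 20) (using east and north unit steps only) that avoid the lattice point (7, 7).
Number of paths = 9654645

Total paths from (0, 0) to (9, 20): C(29, 9) = 10015005. Paths through (7, 7): (paths (0, 0) → (7, 7)) × (paths (7, 7) → (9, 20)) = C(14, 7) · C(15, 2) = 3432 · 105 = 360360. Avoidance count = 10015005 − 360360 = 9654645.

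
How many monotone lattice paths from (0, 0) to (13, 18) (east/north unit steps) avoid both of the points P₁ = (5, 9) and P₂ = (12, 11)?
Number of paths = 147344407

Inclusion–exclusion. Total paths: C(31, 13) = 206253075. Through P₁: C(14, 5)·C(17, 8) = 48668620. Through P₂: C(23, 12)·C(8, 1) = 10816624. Since P₁ is strictly southwest of P₂, a monotone path through both must visit P₁ then P₂; paths through both = C(14, 5)·C(9, 7)·C(8, 1) = 576576. Avoid both = 206253075 − 48668620 − 10816624 + 576576 = 147344407.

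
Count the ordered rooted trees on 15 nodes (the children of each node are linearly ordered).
C_14 = 2674440

These ordered rooted trees are counted by the Catalan number C_n = (1/(n + 1)) · C(2n, n). For n = 14: C_14 = (1/15) · C(28, 14) = 40116600/15 = 2674440.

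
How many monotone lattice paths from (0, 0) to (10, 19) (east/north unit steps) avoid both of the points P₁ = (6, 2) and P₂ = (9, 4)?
Number of paths = 19855470

Inclusion–exclusion. Total paths: C(29, 10) = 20030010. Through P₁: C(8, 6)·C(21, 4) = 167580. Through P₂: C(13, 9)·C(16, 1) = 11440. Since P₁ is strictly southwest of P₂, a monotone path through both must visit P₁ then P₂; paths through both = C(8, 6)·C(5, 3)·C(16, 1) = 4480. Avoid both = 20030010 − 167580 − 11440 + 4480 = 19855470.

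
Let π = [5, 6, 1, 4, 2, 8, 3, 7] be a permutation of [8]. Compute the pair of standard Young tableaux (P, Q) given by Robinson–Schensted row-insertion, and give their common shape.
P = [1, 2, 3, 7] / [4, 6, 8] / [5];  Q = [1, 2, 6, 8] / [3, 4, 7] / [5];  common shape = (4, 3, 1)

Row-insert the values π_1, π_2, … into P one at a time, bumping the leftmost entry strictly greater than the inserted value down to the next row. The recording tableau Q records, in position (i, j), the step at which that cell was added to P.
  Insert 5 (step 1): P = [5];  Q = [1]
  Insert 6 (step 2): P = [5, 6];  Q = [1, 2]
  Insert 1 (step 3): P = [1, 6] / [5];  Q = [1, 2] / [3]
  Insert 4 (step 4): P = [1, 4] / [5, 6];  Q = [1, 2] / [3, 4]
  Insert 2 (step 5): P = [1, 2] / [4, 6] / [5];  Q = [1, 2] / [3, 4] / [5]
  Insert 8 (step 6): P = [1, 2, 8] / [4, 6] / [5];  Q = [1, 2, 6] / [3, 4] / [5]
  Insert 3 (step 7): P = [1, 2, 3] / [4, 6, 8] / [5];  Q = [1, 2, 6] / [3, 4, 7] / [5]
  Insert 7 (step 8): P = [1, 2, 3, 7] / [4, 6, 8] / [5];  Q = [1, 2, 6, 8] / [3, 4, 7] / [5]
Final shape: (4, 3, 1).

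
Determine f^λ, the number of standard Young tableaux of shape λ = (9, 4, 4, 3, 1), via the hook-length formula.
# SYT of shape (9, 4, 4, 3, 1) = 230757660

Hook-length formula: f^λ = n! / Π hook(c), product over all cells c of the Young diagram. For λ = (9, 4, 4, 3, 1), n = 21 boxes. Hook lengths by row (left-to-right, top-to-bottom): [13, 11, 10, 8, 5, 4, 3, 2, 1]; [7, 5, 4, 2]; [6, 4, 3, 1]; [4, 2, 1]; [1]. Product of hooks = 221405184000. So f^λ = 21! / 221405184000 = 51090942171709440000 / 221405184000 = 230757660.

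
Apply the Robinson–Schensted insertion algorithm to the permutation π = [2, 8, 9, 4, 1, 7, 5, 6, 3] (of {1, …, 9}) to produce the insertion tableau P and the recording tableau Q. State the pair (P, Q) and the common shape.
P = [1, 3, 5, 6] / [2, 4] / [7, 9] / [8];  Q = [1, 2, 3, 8] / [4, 6] / [5, 7] / [9];  common shape = (4, 2, 2, 1)

Row-insert the values π_1, π_2, … into P one at a time, bumping the leftmost entry strictly greater than the inserted value down to the next row. The recording tableau Q records, in position (i, j), the step at which that cell was added to P.
  Insert 2 (step 1): P = [2];  Q = [1]
  Insert 8 (step 2): P = [2, 8];  Q = [1, 2]
  Insert 9 (step 3): P = [2, 8, 9];  Q = [1, 2, 3]
  Insert 4 (step 4): P = [2, 4, 9] / [8];  Q = [1, 2, 3] / [4]
  Insert 1 (step 5): P = [1, 4, 9] / [2] / [8];  Q = [1, 2, 3] / [4] / [5]
  Insert 7 (step 6): P = [1, 4, 7] / [2, 9] / [8];  Q = [1, 2, 3] / [4, 6] / [5]
  Insert 5 (step 7): P = [1, 4, 5] / [2, 7] / [8, 9];  Q = [1, 2, 3] / [4, 6] / [5, 7]
  Insert 6 (step 8): P = [1, 4, 5, 6] / [2, 7] / [8, 9];  Q = [1, 2, 3, 8] / [4, 6] / [5, 7]
  Insert 3 (step 9): P = [1, 3, 5, 6] / [2, 4] / [7, 9] / [8];  Q = [1, 2, 3, 8] / [4, 6] / [5, 7] / [9]
Final shape: (4, 2, 2, 1).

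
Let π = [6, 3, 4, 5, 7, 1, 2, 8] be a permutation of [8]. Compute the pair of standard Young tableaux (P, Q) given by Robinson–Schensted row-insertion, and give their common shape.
P = [1, 2, 5, 7, 8] / [3, 4] / [6];  Q = [1, 3, 4, 5, 8] / [2, 7] / [6];  common shape = (5, 2, 1)

Row-insert the values π_1, π_2, … into P one at a time, bumping the leftmost entry strictly greater than the inserted value down to the next row. The recording tableau Q records, in position (i, j), the step at which that cell was added to P.
  Insert 6 (step 1): P = [6];  Q = [1]
  Insert 3 (step 2): P = [3] / [6];  Q = [1] / [2]
  Insert 4 (step 3): P = [3, 4] / [6];  Q = [1, 3] / [2]
  Insert 5 (step 4): P = [3, 4, 5] / [6];  Q = [1, 3, 4] / [2]
  Insert 7 (step 5): P = [3, 4, 5, 7] / [6];  Q = [1, 3, 4, 5] / [2]
  Insert 1 (step 6): P = [1, 4, 5, 7] / [3] / [6];  Q = [1, 3, 4, 5] / [2] / [6]
  Insert 2 (step 7): P = [1, 2, 5, 7] / [3, 4] / [6];  Q = [1, 3, 4, 5] / [2, 7] / [6]
  Insert 8 (step 8): P = [1, 2, 5, 7, 8] / [3, 4] / [6];  Q = [1, 3, 4, 5, 8] / [2, 7] / [6]
Final shape: (5, 2, 1).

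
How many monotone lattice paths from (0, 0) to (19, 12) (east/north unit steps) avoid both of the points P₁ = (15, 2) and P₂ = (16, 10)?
Number of paths = 87879279

Inclusion–exclusion. Total paths: C(31, 19) = 141120525. Through P₁: C(17, 15)·C(14, 4) = 136136. Through P₂: C(26, 16)·C(5, 3) = 53117350. Since P₁ is strictly southwest of P₂, a monotone path through both must visit P₁ then P₂; paths through both = C(17, 15)·C(9, 1)·C(5, 3) = 12240. Avoid both = 141120525 − 136136 − 53117350 + 12240 = 87879279.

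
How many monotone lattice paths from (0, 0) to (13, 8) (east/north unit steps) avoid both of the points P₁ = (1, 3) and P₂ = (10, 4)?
Number of paths = 145103

Inclusion–exclusion. Total paths: C(21, 13) = 203490. Through P₁: C(4, 1)·C(17, 12) = 24752. Through P₂: C(14, 10)·C(7, 3) = 35035. Since P₁ is strictly southwest of P₂, a monotone path through both must visit P₁ then P₂; paths through both = C(4, 1)·C(10, 9)·C(7, 3) = 1400. Avoid both = 203490 − 24752 − 35035 + 1400 = 145103.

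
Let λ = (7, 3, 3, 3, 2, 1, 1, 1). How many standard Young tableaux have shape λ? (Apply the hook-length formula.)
# SYT of shape (7, 3, 3, 3, 2, 1, 1, 1) = 349188840

Hook-length formula: f^λ = n! / Π hook(c), product over all cells c of the Young diagram. For λ = (7, 3, 3, 3, 2, 1, 1, 1), n = 21 boxes. Hook lengths by row (left-to-right, top-to-bottom): [14, 10, 8, 4, 3, 2, 1]; [9, 5, 3]; [8, 4, 2]; [7, 3, 1]; [5, 1]; [3]; [2]; [1]. Product of hooks = 146313216000. So f^λ = 21! / 146313216000 = 51090942171709440000 / 146313216000 = 349188840.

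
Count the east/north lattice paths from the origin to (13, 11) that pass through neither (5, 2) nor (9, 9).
Number of paths = 1360284

Inclusion–exclusion. Total paths: C(24, 13) = 2496144. Through P₁: C(7, 5)·C(17, 8) = 510510. Through P₂: C(18, 9)·C(6, 4) = 729300. Since P₁ is strictly southwest of P₂, a monotone path through both must visit P₁ then P₂; paths through both = C(7, 5)·C(11, 4)·C(6, 4) = 103950. Avoid both = 2496144 − 510510 − 729300 + 103950 = 1360284.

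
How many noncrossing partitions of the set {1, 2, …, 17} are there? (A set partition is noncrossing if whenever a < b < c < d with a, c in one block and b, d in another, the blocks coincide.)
C_17 = 129644790

These noncrossing partitions are counted by the Catalan number C_n = (1/(n + 1)) · C(2n, n). For n = 17: C_17 = (1/18) · C(34, 17) = 2333606220/18 = 129644790.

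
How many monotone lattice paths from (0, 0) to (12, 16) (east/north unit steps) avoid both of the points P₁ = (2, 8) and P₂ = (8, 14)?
Number of paths = 24279795

Inclusion–exclusion. Total paths: C(28, 12) = 30421755. Through P₁: C(10, 2)·C(18, 10) = 1969110. Through P₂: C(22, 8)·C(6, 4) = 4796550. Since P₁ is strictly southwest of P₂, a monotone path through both must visit P₁ then P₂; paths through both = C(10, 2)·C(12, 6)·C(6, 4) = 623700. Avoid both = 30421755 − 1969110 − 4796550 + 623700 = 24279795.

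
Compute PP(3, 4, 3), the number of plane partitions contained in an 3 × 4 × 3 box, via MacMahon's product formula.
PP(3, 4, 3) = 4116

Evaluate the triple product over i = 1..3, j = 1..4, k = 1..3. The factors are (2/1) · (3/2) · (4/3) · (3/2) · (4/3) · (5/4) · (4/3) · (5/4) · … (36 factors total). The numerators and denominators telescope so the product is an integer; carrying out the multiplication exactly gives PP(3, 4, 3) = 4116.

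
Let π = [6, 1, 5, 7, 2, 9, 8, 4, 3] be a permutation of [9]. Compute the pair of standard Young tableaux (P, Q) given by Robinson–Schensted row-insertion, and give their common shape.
P = [1, 2, 3, 8] / [4, 7] / [5, 9] / [6];  Q = [1, 3, 4, 6] / [2, 7] / [5, 8] / [9];  common shape = (4, 2, 2, 1)

Row-insert the values π_1, π_2, … into P one at a time, bumping the leftmost entry strictly greater than the inserted value down to the next row. The recording tableau Q records, in position (i, j), the step at which that cell was added to P.
  Insert 6 (step 1): P = [6];  Q = [1]
  Insert 1 (step 2): P = [1] / [6];  Q = [1] / [2]
  Insert 5 (step 3): P = [1, 5] / [6];  Q = [1, 3] / [2]
  Insert 7 (step 4): P = [1, 5, 7] / [6];  Q = [1, 3, 4] / [2]
  Insert 2 (step 5): P = [1, 2, 7] / [5] / [6];  Q = [1, 3, 4] / [2] / [5]
  Insert 9 (step 6): P = [1, 2, 7, 9] / [5] / [6];  Q = [1, 3, 4, 6] / [2] / [5]
  Insert 8 (step 7): P = [1, 2, 7, 8] / [5, 9] / [6];  Q = [1, 3, 4, 6] / [2, 7] / [5]
  Insert 4 (step 8): P = [1, 2, 4, 8] / [5, 7] / [6, 9];  Q = [1, 3, 4, 6] / [2, 7] / [5, 8]
  Insert 3 (step 9): P = [1, 2, 3, 8] / [4, 7] / [5, 9] / [6];  Q = [1, 3, 4, 6] / [2, 7] / [5, 8] / [9]
Final shape: (4, 2, 2, 1).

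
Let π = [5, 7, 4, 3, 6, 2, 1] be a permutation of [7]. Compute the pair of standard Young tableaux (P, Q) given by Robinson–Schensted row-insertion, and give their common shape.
P = [1, 6] / [2, 7] / [3] / [4] / [5];  Q = [1, 2] / [3, 5] / [4] / [6] / [7];  common shape = (2, 2, 1, 1, 1)

Row-insert the values π_1, π_2, … into P one at a time, bumping the leftmost entry strictly greater than the inserted value down to the next row. The recording tableau Q records, in position (i, j), the step at which that cell was added to P.
  Insert 5 (step 1): P = [5];  Q = [1]
  Insert 7 (step 2): P = [5, 7];  Q = [1, 2]
  Insert 4 (step 3): P = [4, 7] / [5];  Q = [1, 2] / [3]
  Insert 3 (step 4): P = [3, 7] / [4] / [5];  Q = [1, 2] / [3] / [4]
  Insert 6 (step 5): P = [3, 6] / [4, 7] / [5];  Q = [1, 2] / [3, 5] / [4]
  Insert 2 (step 6): P = [2, 6] / [3, 7] / [4] / [5];  Q = [1, 2] / [3, 5] / [4] / [6]
  Insert 1 (step 7): P = [1, 6] / [2, 7] / [3] / [4] / [5];  Q = [1, 2] / [3, 5] / [4] / [6] / [7]
Final shape: (2, 2, 1, 1, 1).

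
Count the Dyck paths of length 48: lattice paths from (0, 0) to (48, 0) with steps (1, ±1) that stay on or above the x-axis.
C_24 = 1289904147324

These Dyck paths are counted by the Catalan number C_n = (1/(n + 1)) · C(2n, n). For n = 24: C_24 = (1/25) · C(48, 24) = 32247603683100/25 = 1289904147324.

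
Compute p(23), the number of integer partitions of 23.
p(23) = 1255

Compute p(n) via the recurrence p(n, m) = p(n, m−1) + p(n−m, m), where p(n, m) counts partitions of n with all parts ≤ m and p(n) = p(n, n). The base cases are p(0, m) = 1 and p(n, 0) = 0 for n > 0. Filling the table yields p(23) = 1255. (Euler's pentagonal recurrence is an alternative.)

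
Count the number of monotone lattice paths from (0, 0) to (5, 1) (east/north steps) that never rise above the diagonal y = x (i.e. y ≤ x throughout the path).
Number of paths = 5

By the reflection principle (André's argument), the number of monotone paths to (5, 1) with n ≤ m that never go above y = x is C(6, 5) − C(6, 6) = 6 − 1 = 5.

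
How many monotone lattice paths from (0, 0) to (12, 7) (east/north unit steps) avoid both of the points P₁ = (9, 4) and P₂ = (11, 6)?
Number of paths = 19916

Inclusion–exclusion. Total paths: C(19, 12) = 50388. Through P₁: C(13, 9)·C(6, 3) = 14300. Through P₂: C(17, 11)·C(2, 1) = 24752. Since P₁ is strictly southwest of P₂, a monotone path through both must visit P₁ then P₂; paths through both = C(13, 9)·C(4, 2)·C(2, 1) = 8580. Avoid both = 50388 − 14300 − 24752 + 8580 = 19916.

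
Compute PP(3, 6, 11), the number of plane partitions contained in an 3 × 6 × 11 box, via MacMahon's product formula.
PP(3, 6, 11) = 31803696288

Evaluate the triple product over i = 1..3, j = 1..6, k = 1..11. The factors are (2/1) · (3/2) · (4/3) · (5/4) · (6/5) · (7/6) · (8/7) · (9/8) · … (198 factors total). The numerators and denominators telescope so the product is an integer; carrying out the multiplication exactly gives PP(3, 6, 11) = 31803696288.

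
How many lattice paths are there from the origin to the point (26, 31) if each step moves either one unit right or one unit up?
Number of paths = 12220888964329584

A monotone lattice path from (0, 0) to (26, 31) consists of 26 east steps and 31 north steps in some order, so it is determined by which 26 of the 57 steps are east. The count is C(57, 26) = 12220888964329584.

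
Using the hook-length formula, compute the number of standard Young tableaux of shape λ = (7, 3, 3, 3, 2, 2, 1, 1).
# SYT of shape (7, 3, 3, 3, 2, 2, 1, 1) = 1309458150

Hook-length formula: f^λ = n! / Π hook(c), product over all cells c of the Young diagram. For λ = (7, 3, 3, 3, 2, 2, 1, 1), n = 22 boxes. Hook lengths by row (left-to-right, top-to-bottom): [14, 11, 8, 4, 3, 2, 1]; [9, 6, 3]; [8, 5, 2]; [7, 4, 1]; [5, 2]; [4, 1]; [2]; [1]. Product of hooks = 858370867200. So f^λ = 22! / 858370867200 = 1124000727777607680000 / 858370867200 = 1309458150.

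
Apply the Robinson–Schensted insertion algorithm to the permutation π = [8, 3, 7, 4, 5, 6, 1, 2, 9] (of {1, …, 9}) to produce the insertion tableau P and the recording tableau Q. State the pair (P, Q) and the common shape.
P = [1, 2, 5, 6, 9] / [3, 4] / [7] / [8];  Q = [1, 3, 5, 6, 9] / [2, 8] / [4] / [7];  common shape = (5, 2, 1, 1)

Row-insert the values π_1, π_2, … into P one at a time, bumping the leftmost entry strictly greater than the inserted value down to the next row. The recording tableau Q records, in position (i, j), the step at which that cell was added to P.
  Insert 8 (step 1): P = [8];  Q = [1]
  Insert 3 (step 2): P = [3] / [8];  Q = [1] / [2]
  Insert 7 (step 3): P = [3, 7] / [8];  Q = [1, 3] / [2]
  Insert 4 (step 4): P = [3, 4] / [7] / [8];  Q = [1, 3] / [2] / [4]
  Insert 5 (step 5): P = [3, 4, 5] / [7] / [8];  Q = [1, 3, 5] / [2] / [4]
  Insert 6 (step 6): P = [3, 4, 5, 6] / [7] / [8];  Q = [1, 3, 5, 6] / [2] / [4]
  Insert 1 (step 7): P = [1, 4, 5, 6] / [3] / [7] / [8];  Q = [1, 3, 5, 6] / [2] / [4] / [7]
  Insert 2 (step 8): P = [1, 2, 5, 6] / [3, 4] / [7] / [8];  Q = [1, 3, 5, 6] / [2, 8] / [4] / [7]
  Insert 9 (step 9): P = [1, 2, 5, 6, 9] / [3, 4] / [7] / [8];  Q = [1, 3, 5, 6, 9] / [2, 8] / [4] / [7]
Final shape: (5, 2, 1, 1).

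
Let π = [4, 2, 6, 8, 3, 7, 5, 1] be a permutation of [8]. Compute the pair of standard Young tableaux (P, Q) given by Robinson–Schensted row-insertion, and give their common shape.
P = [1, 3, 5] / [2, 6, 7] / [4] / [8];  Q = [1, 3, 4] / [2, 5, 6] / [7] / [8];  common shape = (3, 3, 1, 1)

Row-insert the values π_1, π_2, … into P one at a time, bumping the leftmost entry strictly greater than the inserted value down to the next row. The recording tableau Q records, in position (i, j), the step at which that cell was added to P.
  Insert 4 (step 1): P = [4];  Q = [1]
  Insert 2 (step 2): P = [2] / [4];  Q = [1] / [2]
  Insert 6 (step 3): P = [2, 6] / [4];  Q = [1, 3] / [2]
  Insert 8 (step 4): P = [2, 6, 8] / [4];  Q = [1, 3, 4] / [2]
  Insert 3 (step 5): P = [2, 3, 8] / [4, 6];  Q = [1, 3, 4] / [2, 5]
  Insert 7 (step 6): P = [2, 3, 7] / [4, 6, 8];  Q = [1, 3, 4] / [2, 5, 6]
  Insert 5 (step 7): P = [2, 3, 5] / [4, 6, 7] / [8];  Q = [1, 3, 4] / [2, 5, 6] / [7]
  Insert 1 (step 8): P = [1, 3, 5] / [2, 6, 7] / [4] / [8];  Q = [1, 3, 4] / [2, 5, 6] / [7] / [8]
Final shape: (3, 3, 1, 1).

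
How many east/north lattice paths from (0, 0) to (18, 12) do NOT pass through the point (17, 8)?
Number of paths = 81085350

Total paths from (0, 0) to (18, 12): C(30, 18) = 86493225. Paths through (17, 8): (paths (0, 0) → (17, 8)) × (paths (17, 8) → (18, 12)) = C(25, 17) · C(5, 1) = 1081575 · 5 = 5407875. Avoidance count = 86493225 − 5407875 = 81085350.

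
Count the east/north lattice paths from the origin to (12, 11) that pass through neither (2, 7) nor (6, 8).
Number of paths = 1078910

Inclusion–exclusion. Total paths: C(23, 12) = 1352078. Through P₁: C(9, 2)·C(14, 10) = 36036. Through P₂: C(14, 6)·C(9, 6) = 252252. Since P₁ is strictly southwest of P₂, a monotone path through both must visit P₁ then P₂; paths through both = C(9, 2)·C(5, 4)·C(9, 6) = 15120. Avoid both = 1352078 − 36036 − 252252 + 15120 = 1078910.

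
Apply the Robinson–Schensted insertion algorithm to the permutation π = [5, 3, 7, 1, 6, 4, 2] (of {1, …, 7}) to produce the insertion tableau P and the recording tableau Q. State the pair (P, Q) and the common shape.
P = [1, 2] / [3, 4] / [5, 6] / [7];  Q = [1, 3] / [2, 5] / [4, 6] / [7];  common shape = (2, 2, 2, 1)

Row-insert the values π_1, π_2, … into P one at a time, bumping the leftmost entry strictly greater than the inserted value down to the next row. The recording tableau Q records, in position (i, j), the step at which that cell was added to P.
  Insert 5 (step 1): P = [5];  Q = [1]
  Insert 3 (step 2): P = [3] / [5];  Q = [1] / [2]
  Insert 7 (step 3): P = [3, 7] / [5];  Q = [1, 3] / [2]
  Insert 1 (step 4): P = [1, 7] / [3] / [5];  Q = [1, 3] / [2] / [4]
  Insert 6 (step 5): P = [1, 6] / [3, 7] / [5];  Q = [1, 3] / [2, 5] / [4]
  Insert 4 (step 6): P = [1, 4] / [3, 6] / [5, 7];  Q = [1, 3] / [2, 5] / [4, 6]
  Insert 2 (step 7): P = [1, 2] / [3, 4] / [5, 6] / [7];  Q = [1, 3] / [2, 5] / [4, 6] / [7]
Final shape: (2, 2, 2, 1).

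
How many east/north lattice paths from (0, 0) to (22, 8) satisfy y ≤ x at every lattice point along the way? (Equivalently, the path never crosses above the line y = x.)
Number of paths = 3817125

By the reflection principle (André's argument), the number of monotone paths to (22, 8) with n ≤ m that never go above y = x is C(30, 22) − C(30, 23) = 5852925 − 2035800 = 3817125.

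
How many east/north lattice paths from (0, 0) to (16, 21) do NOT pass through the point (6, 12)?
Number of paths = 11160869478

Total paths from (0, 0) to (16, 21): C(37, 16) = 12875774670. Paths through (6, 12): (paths (0, 0) → (6, 12)) × (paths (6, 12) → (16, 21)) = C(18, 6) · C(19, 10) = 18564 · 92378 = 1714905192. Avoidance count = 12875774670 − 1714905192 = 11160869478.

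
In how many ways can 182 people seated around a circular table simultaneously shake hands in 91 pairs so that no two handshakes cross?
C_91 = 3935312233584004685417853572763349509774031680023800

These noncrossing handshakes are counted by the Catalan number C_n = (1/(n + 1)) · C(2n, n). For n = 91: C_91 = (1/92) · C(182, 91) = 362048725489728431058442528694228154899210914562189600/92 = 3935312233584004685417853572763349509774031680023800.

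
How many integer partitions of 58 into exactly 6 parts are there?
p(58, 6 parts) = 10829

Partitions of n into exactly k parts are in bijection with partitions of n − k into at most k parts (subtract 1 from each part). So p(58, exactly 6) = p(52, parts ≤ 6). Computing via the recurrence p(m, j) = p(m, j−1) + p(m−j, j) gives 10829.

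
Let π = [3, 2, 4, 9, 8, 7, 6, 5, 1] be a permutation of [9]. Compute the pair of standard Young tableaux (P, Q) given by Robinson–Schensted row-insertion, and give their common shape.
P = [1, 4, 5] / [2, 6] / [3] / [7] / [8] / [9];  Q = [1, 3, 4] / [2, 5] / [6] / [7] / [8] / [9];  common shape = (3, 2, 1, 1, 1, 1)

Row-insert the values π_1, π_2, … into P one at a time, bumping the leftmost entry strictly greater than the inserted value down to the next row. The recording tableau Q records, in position (i, j), the step at which that cell was added to P.
  Insert 3 (step 1): P = [3];  Q = [1]
  Insert 2 (step 2): P = [2] / [3];  Q = [1] / [2]
  Insert 4 (step 3): P = [2, 4] / [3];  Q = [1, 3] / [2]
  Insert 9 (step 4): P = [2, 4, 9] / [3];  Q = [1, 3, 4] / [2]
  Insert 8 (step 5): P = [2, 4, 8] / [3, 9];  Q = [1, 3, 4] / [2, 5]
  Insert 7 (step 6): P = [2, 4, 7] / [3, 8] / [9];  Q = [1, 3, 4] / [2, 5] / [6]
  Insert 6 (step 7): P = [2, 4, 6] / [3, 7] / [8] / [9];  Q = [1, 3, 4] / [2, 5] / [6] / [7]
  Insert 5 (step 8): P = [2, 4, 5] / [3, 6] / [7] / [8] / [9];  Q = [1, 3, 4] / [2, 5] / [6] / [7] / [8]
  Insert 1 (step 9): P = [1, 4, 5] / [2, 6] / [3] / [7] / [8] / [9];  Q = [1, 3, 4] / [2, 5] / [6] / [7] / [8] / [9]
Final shape: (3, 2, 1, 1, 1, 1).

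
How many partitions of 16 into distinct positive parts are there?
q(16) = 32

List partitions of 16 into distinct parts: 16, 15+1, 14+2, 13+3, 13+2+1, 12+4, 12+3+1, 11+5, 11+4+1, 11+3+2, 10+6, 10+5+1, 10+4+2, 10+3+2+1, 9+7, 9+6+1, 9+5+2, 9+4+3, 9+4+2+1, 8+7+1, 8+6+2, 8+5+3, 8+5+2+1, 8+4+3+1, 7+6+3, 7+6+2+1, 7+5+4, 7+5+3+1, 7+4+3+2, 6+5+4+1, … (32 total). There are q(16) = 32. (Euler: this equals the number of odd-part partitions of 16.)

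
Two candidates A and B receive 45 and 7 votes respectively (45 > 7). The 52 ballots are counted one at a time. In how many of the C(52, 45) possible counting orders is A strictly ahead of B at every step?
Strict-lead orderings = 97765640

Total orderings of the 52 votes with 45 for A: C(52, 45) = 133784560. By the Bertrand ballot formula (Cycle Lemma / reflection principle), the number of orderings in which A is strictly ahead of B throughout is (p − q)/(p + q) · C(p + q, p) = (45 − 7)/(45 + 7) · 133784560 = 97765640.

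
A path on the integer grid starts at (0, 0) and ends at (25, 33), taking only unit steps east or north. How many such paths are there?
Number of paths = 17451799771031262

A monotone lattice path from (0, 0) to (25, 33) consists of 25 east steps and 33 north steps in some order, so it is determined by which 25 of the 58 steps are east. The count is C(58, 25) = 17451799771031262.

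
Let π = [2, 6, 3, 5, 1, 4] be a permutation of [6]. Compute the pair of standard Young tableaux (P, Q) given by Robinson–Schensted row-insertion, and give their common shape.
P = [1, 3, 4] / [2, 5] / [6];  Q = [1, 2, 4] / [3, 6] / [5];  common shape = (3, 2, 1)

Row-insert the values π_1, π_2, … into P one at a time, bumping the leftmost entry strictly greater than the inserted value down to the next row. The recording tableau Q records, in position (i, j), the step at which that cell was added to P.
  Insert 2 (step 1): P = [2];  Q = [1]
  Insert 6 (step 2): P = [2, 6];  Q = [1, 2]
  Insert 3 (step 3): P = [2, 3] / [6];  Q = [1, 2] / [3]
  Insert 5 (step 4): P = [2, 3, 5] / [6];  Q = [1, 2, 4] / [3]
  Insert 1 (step 5): P = [1, 3, 5] / [2] / [6];  Q = [1, 2, 4] / [3] / [5]
  Insert 4 (step 6): P = [1, 3, 4] / [2, 5] / [6];  Q = [1, 2, 4] / [3, 6] / [5]
Final shape: (3, 2, 1).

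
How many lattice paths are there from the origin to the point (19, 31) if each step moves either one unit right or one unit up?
Number of paths = 30405943383200

A monotone lattice path from (0, 0) to (19, 31) consists of 19 east steps and 31 north steps in some order, so it is determined by which 19 of the 50 steps are east. The count is C(50, 19) = 30405943383200.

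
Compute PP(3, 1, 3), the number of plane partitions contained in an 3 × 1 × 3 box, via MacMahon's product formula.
PP(3, 1, 3) = 20

Evaluate the triple product over i = 1..3, j = 1..1, k = 1..3. The factors are (2/1) · (3/2) · (4/3) · (3/2) · (4/3) · (5/4) · (4/3) · (5/4) · … (9 factors total). The numerators and denominators telescope so the product is an integer; carrying out the multiplication exactly gives PP(3, 1, 3) = 20.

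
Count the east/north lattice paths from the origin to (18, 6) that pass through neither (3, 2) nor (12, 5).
Number of paths = 67920

Inclusion–exclusion. Total paths: C(24, 18) = 134596. Through P₁: C(5, 3)·C(19, 15) = 38760. Through P₂: C(17, 12)·C(7, 6) = 43316. Since P₁ is strictly southwest of P₂, a monotone path through both must visit P₁ then P₂; paths through both = C(5, 3)·C(12, 9)·C(7, 6) = 15400. Avoid both = 134596 − 38760 − 43316 + 15400 = 67920.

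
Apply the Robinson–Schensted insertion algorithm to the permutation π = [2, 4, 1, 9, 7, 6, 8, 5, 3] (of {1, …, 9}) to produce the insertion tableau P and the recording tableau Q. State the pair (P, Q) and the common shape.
P = [1, 3, 5, 8] / [2, 4] / [6] / [7] / [9];  Q = [1, 2, 4, 7] / [3, 5] / [6] / [8] / [9];  common shape = (4, 2, 1, 1, 1)

Row-insert the values π_1, π_2, … into P one at a time, bumping the leftmost entry strictly greater than the inserted value down to the next row. The recording tableau Q records, in position (i, j), the step at which that cell was added to P.
  Insert 2 (step 1): P = [2];  Q = [1]
  Insert 4 (step 2): P = [2, 4];  Q = [1, 2]
  Insert 1 (step 3): P = [1, 4] / [2];  Q = [1, 2] / [3]
  Insert 9 (step 4): P = [1, 4, 9] / [2];  Q = [1, 2, 4] / [3]
  Insert 7 (step 5): P = [1, 4, 7] / [2, 9];  Q = [1, 2, 4] / [3, 5]
  Insert 6 (step 6): P = [1, 4, 6] / [2, 7] / [9];  Q = [1, 2, 4] / [3, 5] / [6]
  Insert 8 (step 7): P = [1, 4, 6, 8] / [2, 7] / [9];  Q = [1, 2, 4, 7] / [3, 5] / [6]
  Insert 5 (step 8): P = [1, 4, 5, 8] / [2, 6] / [7] / [9];  Q = [1, 2, 4, 7] / [3, 5] / [6] / [8]
  Insert 3 (step 9): P = [1, 3, 5, 8] / [2, 4] / [6] / [7] / [9];  Q = [1, 2, 4, 7] / [3, 5] / [6] / [8] / [9]
Final shape: (4, 2, 1, 1, 1).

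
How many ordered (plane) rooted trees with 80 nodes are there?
C_79 = 289450081175264899454283846029490767264392230

These ordered rooted trees are counted by the Catalan number C_n = (1/(n + 1)) · C(2n, n). For n = 79: C_79 = (1/80) · C(158, 79) = 23156006494021191956342707682359261381151378400/80 = 289450081175264899454283846029490767264392230.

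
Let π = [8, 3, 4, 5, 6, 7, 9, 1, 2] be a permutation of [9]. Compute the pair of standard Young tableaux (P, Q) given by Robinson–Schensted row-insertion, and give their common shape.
P = [1, 2, 5, 6, 7, 9] / [3, 4] / [8];  Q = [1, 3, 4, 5, 6, 7] / [2, 9] / [8];  common shape = (6, 2, 1)

Row-insert the values π_1, π_2, … into P one at a time, bumping the leftmost entry strictly greater than the inserted value down to the next row. The recording tableau Q records, in position (i, j), the step at which that cell was added to P.
  Insert 8 (step 1): P = [8];  Q = [1]
  Insert 3 (step 2): P = [3] / [8];  Q = [1] / [2]
  Insert 4 (step 3): P = [3, 4] / [8];  Q = [1, 3] / [2]
  Insert 5 (step 4): P = [3, 4, 5] / [8];  Q = [1, 3, 4] / [2]
  Insert 6 (step 5): P = [3, 4, 5, 6] / [8];  Q = [1, 3, 4, 5] / [2]
  Insert 7 (step 6): P = [3, 4, 5, 6, 7] / [8];  Q = [1, 3, 4, 5, 6] / [2]
  Insert 9 (step 7): P = [3, 4, 5, 6, 7, 9] / [8];  Q = [1, 3, 4, 5, 6, 7] / [2]
  Insert 1 (step 8): P = [1, 4, 5, 6, 7, 9] / [3] / [8];  Q = [1, 3, 4, 5, 6, 7] / [2] / [8]
  Insert 2 (step 9): P = [1, 2, 5, 6, 7, 9] / [3, 4] / [8];  Q = [1, 3, 4, 5, 6, 7] / [2, 9] / [8]
Final shape: (6, 2, 1).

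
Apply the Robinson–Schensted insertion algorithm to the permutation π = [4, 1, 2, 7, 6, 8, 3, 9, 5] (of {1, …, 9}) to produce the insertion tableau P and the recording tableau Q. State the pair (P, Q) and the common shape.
P = [1, 2, 3, 5, 9] / [4, 6, 8] / [7];  Q = [1, 3, 4, 6, 8] / [2, 5, 9] / [7];  common shape = (5, 3, 1)

Row-insert the values π_1, π_2, … into P one at a time, bumping the leftmost entry strictly greater than the inserted value down to the next row. The recording tableau Q records, in position (i, j), the step at which that cell was added to P.
  Insert 4 (step 1): P = [4];  Q = [1]
  Insert 1 (step 2): P = [1] / [4];  Q = [1] / [2]
  Insert 2 (step 3): P = [1, 2] / [4];  Q = [1, 3] / [2]
  Insert 7 (step 4): P = [1, 2, 7] / [4];  Q = [1, 3, 4] / [2]
  Insert 6 (step 5): P = [1, 2, 6] / [4, 7];  Q = [1, 3, 4] / [2, 5]
  Insert 8 (step 6): P = [1, 2, 6, 8] / [4, 7];  Q = [1, 3, 4, 6] / [2, 5]
  Insert 3 (step 7): P = [1, 2, 3, 8] / [4, 6] / [7];  Q = [1, 3, 4, 6] / [2, 5] / [7]
  Insert 9 (step 8): P = [1, 2, 3, 8, 9] / [4, 6] / [7];  Q = [1, 3, 4, 6, 8] / [2, 5] / [7]
  Insert 5 (step 9): P = [1, 2, 3, 5, 9] / [4, 6, 8] / [7];  Q = [1, 3, 4, 6, 8] / [2, 5, 9] / [7]
Final shape: (5, 3, 1).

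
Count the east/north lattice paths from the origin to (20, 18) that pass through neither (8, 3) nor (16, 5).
Number of paths = 30678904590

Inclusion–exclusion. Total paths: C(38, 20) = 33578000610. Through P₁: C(11, 8)·C(27, 12) = 2868336900. Through P₂: C(21, 16)·C(17, 4) = 48430620. Since P₁ is strictly southwest of P₂, a monotone path through both must visit P₁ then P₂; paths through both = C(11, 8)·C(10, 8)·C(17, 4) = 17671500. Avoid both = 33578000610 − 2868336900 − 48430620 + 17671500 = 30678904590.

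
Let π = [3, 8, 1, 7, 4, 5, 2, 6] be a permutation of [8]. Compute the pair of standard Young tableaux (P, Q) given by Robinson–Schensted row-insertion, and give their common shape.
P = [1, 2, 5, 6] / [3, 4] / [7] / [8];  Q = [1, 2, 6, 8] / [3, 4] / [5] / [7];  common shape = (4, 2, 1, 1)

Row-insert the values π_1, π_2, … into P one at a time, bumping the leftmost entry strictly greater than the inserted value down to the next row. The recording tableau Q records, in position (i, j), the step at which that cell was added to P.
  Insert 3 (step 1): P = [3];  Q = [1]
  Insert 8 (step 2): P = [3, 8];  Q = [1, 2]
  Insert 1 (step 3): P = [1, 8] / [3];  Q = [1, 2] / [3]
  Insert 7 (step 4): P = [1, 7] / [3, 8];  Q = [1, 2] / [3, 4]
  Insert 4 (step 5): P = [1, 4] / [3, 7] / [8];  Q = [1, 2] / [3, 4] / [5]
  Insert 5 (step 6): P = [1, 4, 5] / [3, 7] / [8];  Q = [1, 2, 6] / [3, 4] / [5]
  Insert 2 (step 7): P = [1, 2, 5] / [3, 4] / [7] / [8];  Q = [1, 2, 6] / [3, 4] / [5] / [7]
  Insert 6 (step 8): P = [1, 2, 5, 6] / [3, 4] / [7] / [8];  Q = [1, 2, 6, 8] / [3, 4] / [5] / [7]
Final shape: (4, 2, 1, 1).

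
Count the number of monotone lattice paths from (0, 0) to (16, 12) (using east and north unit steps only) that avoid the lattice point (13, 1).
Number of paths = 30416659

Total paths from (0, 0) to (16, 12): C(28, 16) = 30421755. Paths through (13, 1): (paths (0, 0) → (13, 1)) × (paths (13, 1) → (16, 12)) = C(14, 13) · C(14, 3) = 14 · 364 = 5096. Avoidance count = 30421755 − 5096 = 30416659.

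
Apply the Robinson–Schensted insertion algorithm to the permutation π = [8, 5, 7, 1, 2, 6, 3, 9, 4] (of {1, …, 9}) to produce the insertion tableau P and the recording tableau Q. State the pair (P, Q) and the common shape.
P = [1, 2, 3, 4] / [5, 6, 9] / [7] / [8];  Q = [1, 3, 6, 8] / [2, 5, 9] / [4] / [7];  common shape = (4, 3, 1, 1)

Row-insert the values π_1, π_2, … into P one at a time, bumping the leftmost entry strictly greater than the inserted value down to the next row. The recording tableau Q records, in position (i, j), the step at which that cell was added to P.
  Insert 8 (step 1): P = [8];  Q = [1]
  Insert 5 (step 2): P = [5] / [8];  Q = [1] / [2]
  Insert 7 (step 3): P = [5, 7] / [8];  Q = [1, 3] / [2]
  Insert 1 (step 4): P = [1, 7] / [5] / [8];  Q = [1, 3] / [2] / [4]
  Insert 2 (step 5): P = [1, 2] / [5, 7] / [8];  Q = [1, 3] / [2, 5] / [4]
  Insert 6 (step 6): P = [1, 2, 6] / [5, 7] / [8];  Q = [1, 3, 6] / [2, 5] / [4]
  Insert 3 (step 7): P = [1, 2, 3] / [5, 6] / [7] / [8];  Q = [1, 3, 6] / [2, 5] / [4] / [7]
  Insert 9 (step 8): P = [1, 2, 3, 9] / [5, 6] / [7] / [8];  Q = [1, 3, 6, 8] / [2, 5] / [4] / [7]
  Insert 4 (step 9): P = [1, 2, 3, 4] / [5, 6, 9] / [7] / [8];  Q = [1, 3, 6, 8] / [2, 5, 9] / [4] / [7]
Final shape: (4, 3, 1, 1).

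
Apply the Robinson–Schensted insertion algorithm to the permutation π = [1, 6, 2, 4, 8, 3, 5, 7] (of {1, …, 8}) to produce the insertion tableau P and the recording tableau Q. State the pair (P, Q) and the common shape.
P = [1, 2, 3, 5, 7] / [4, 8] / [6];  Q = [1, 2, 4, 5, 8] / [3, 7] / [6];  common shape = (5, 2, 1)

Row-insert the values π_1, π_2, … into P one at a time, bumping the leftmost entry strictly greater than the inserted value down to the next row. The recording tableau Q records, in position (i, j), the step at which that cell was added to P.
  Insert 1 (step 1): P = [1];  Q = [1]
  Insert 6 (step 2): P = [1, 6];  Q = [1, 2]
  Insert 2 (step 3): P = [1, 2] / [6];  Q = [1, 2] / [3]
  Insert 4 (step 4): P = [1, 2, 4] / [6];  Q = [1, 2, 4] / [3]
  Insert 8 (step 5): P = [1, 2, 4, 8] / [6];  Q = [1, 2, 4, 5] / [3]
  Insert 3 (step 6): P = [1, 2, 3, 8] / [4] / [6];  Q = [1, 2, 4, 5] / [3] / [6]
  Insert 5 (step 7): P = [1, 2, 3, 5] / [4, 8] / [6];  Q = [1, 2, 4, 5] / [3, 7] / [6]
  Insert 7 (step 8): P = [1, 2, 3, 5, 7] / [4, 8] / [6];  Q = [1, 2, 4, 5, 8] / [3, 7] / [6]
Final shape: (5, 2, 1).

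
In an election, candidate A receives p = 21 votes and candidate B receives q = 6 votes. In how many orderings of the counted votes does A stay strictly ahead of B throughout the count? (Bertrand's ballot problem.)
Strict-lead orderings = 164450

Total orderings of the 27 votes with 21 for A: C(27, 21) = 296010. By the Bertrand ballot formula (Cycle Lemma / reflection principle), the number of orderings in which A is strictly ahead of B throughout is (p − q)/(p + q) · C(p + q, p) = (21 − 6)/(21 + 6) · 296010 = 164450.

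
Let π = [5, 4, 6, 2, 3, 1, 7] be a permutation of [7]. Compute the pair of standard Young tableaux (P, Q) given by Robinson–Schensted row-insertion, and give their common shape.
P = [1, 3, 7] / [2, 6] / [4] / [5];  Q = [1, 3, 7] / [2, 5] / [4] / [6];  common shape = (3, 2, 1, 1)

Row-insert the values π_1, π_2, … into P one at a time, bumping the leftmost entry strictly greater than the inserted value down to the next row. The recording tableau Q records, in position (i, j), the step at which that cell was added to P.
  Insert 5 (step 1): P = [5];  Q = [1]
  Insert 4 (step 2): P = [4] / [5];  Q = [1] / [2]
  Insert 6 (step 3): P = [4, 6] / [5];  Q = [1, 3] / [2]
  Insert 2 (step 4): P = [2, 6] / [4] / [5];  Q = [1, 3] / [2] / [4]
  Insert 3 (step 5): P = [2, 3] / [4, 6] / [5];  Q = [1, 3] / [2, 5] / [4]
  Insert 1 (step 6): P = [1, 3] / [2, 6] / [4] / [5];  Q = [1, 3] / [2, 5] / [4] / [6]
  Insert 7 (step 7): P = [1, 3, 7] / [2, 6] / [4] / [5];  Q = [1, 3, 7] / [2, 5] / [4] / [6]
Final shape: (3, 2, 1, 1).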